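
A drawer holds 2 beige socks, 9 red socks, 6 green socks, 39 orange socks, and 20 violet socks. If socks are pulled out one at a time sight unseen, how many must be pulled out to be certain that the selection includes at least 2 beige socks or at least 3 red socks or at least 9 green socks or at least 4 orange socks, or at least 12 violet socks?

The worst case stops just short of every target: 1 beige, 2 red, all 6 green, 3 orange, 11 violet — 1 + 2 + 6 + 3 + 11 = 23 socks.
One more sock must push some color to its target, so 23 + 1 = 24.

24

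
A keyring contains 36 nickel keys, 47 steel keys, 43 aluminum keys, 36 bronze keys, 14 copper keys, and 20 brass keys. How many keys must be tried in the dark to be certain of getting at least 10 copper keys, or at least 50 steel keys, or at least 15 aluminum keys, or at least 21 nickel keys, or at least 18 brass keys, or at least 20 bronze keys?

The worst case stops just short of every target: 20 nickel, all 47 steel, 14 aluminum, 19 bronze, 9 copper, 17 brass — 20 + 47 + 14 + 19 + 9 + 17 = 126 keys.
One more key must push some type to its target, so 126 + 1 = 127.

127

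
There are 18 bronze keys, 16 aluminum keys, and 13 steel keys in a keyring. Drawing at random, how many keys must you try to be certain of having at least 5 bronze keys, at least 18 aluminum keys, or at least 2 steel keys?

22

The worst case stops just short of every target: 4 bronze, all 16 aluminum, 1 steel — 4 + 16 + 1 = 21 keys.
One more key must push some type to its target, so 21 + 1 = 22.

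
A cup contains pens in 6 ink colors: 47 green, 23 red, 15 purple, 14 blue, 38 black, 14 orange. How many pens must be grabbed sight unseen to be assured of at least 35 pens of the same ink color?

In the worst case we take at most 34 of each ink color, but all 23 red, all 15 purple, all 14 blue, and all 14 orange (fewer than 34), giving 34 + 23 + 15 + 14 + 34 + 14 = 134.
One more pen then forces some ink color to 35, so 134 + 1 = 135.

135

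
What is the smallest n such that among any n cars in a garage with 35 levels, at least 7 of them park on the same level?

211

There are 35 levels acting as pigeonholes.
With 35 × 6 = 210 cars we could place exactly 6 in each, with no class reaching 7.
One more forces some class to hold 7, so 210 + 1 = 211.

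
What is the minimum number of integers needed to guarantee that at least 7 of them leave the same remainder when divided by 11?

67

There are 11 residue classes modulo 11 acting as pigeonholes.
With 11 × 6 = 66 integers we could place exactly 6 in each, with no class reaching 7.
One more forces some class to hold 7, so 66 + 1 = 67.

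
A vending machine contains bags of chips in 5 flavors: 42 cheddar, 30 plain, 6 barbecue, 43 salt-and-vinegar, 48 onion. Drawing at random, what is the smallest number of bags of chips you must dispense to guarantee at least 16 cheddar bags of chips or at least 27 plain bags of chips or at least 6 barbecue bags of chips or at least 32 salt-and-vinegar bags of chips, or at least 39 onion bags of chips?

116

Each of the 5 flavors has its own threshold; avoid all of them simultaneously.
The worst case stops just short of every target: 15 cheddar, 26 plain, 5 barbecue, 31 salt-and-vinegar, 38 onion — 15 + 26 + 5 + 31 + 38 = 115 bags of chips.
One more bag of chips must push some flavor to its target, so 115 + 1 = 116.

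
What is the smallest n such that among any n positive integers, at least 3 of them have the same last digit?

21

There are 10 possible last digits acting as pigeonholes.
With 10 × 2 = 20 positive integers we could place exactly 2 in each, with no class reaching 3.
One more forces some class to hold 3, so 20 + 1 = 21.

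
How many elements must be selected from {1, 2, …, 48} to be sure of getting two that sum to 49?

Partition {1, …, 48} into 24 pairs: {1,48}, {2,47}, …, {24,25}.
Choosing 24 integers — say the integers 1 through 24 — takes one from each pair and avoids the property.
Choosing 25 forces two into the same pair by pigeonhole, and those sum to 49. So 25.

25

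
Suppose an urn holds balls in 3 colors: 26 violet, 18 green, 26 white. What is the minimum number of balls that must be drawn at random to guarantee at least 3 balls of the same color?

7

The worst case takes 2 balls of each color without reaching 3 of any: 3 × 2 = 6.
The next ball must bring some color to 3, so 6 + 1 = 7.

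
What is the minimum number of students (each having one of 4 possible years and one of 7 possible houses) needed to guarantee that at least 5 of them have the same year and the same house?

There are 4 × 7 = 28 (year, house) combinations acting as pigeonholes.
With 28 × 4 = 112 students we could place exactly 4 in each, with no (year, house) pair reaching 5.
One more forces some (year, house) pair to hold 5, so 112 + 1 = 113.

113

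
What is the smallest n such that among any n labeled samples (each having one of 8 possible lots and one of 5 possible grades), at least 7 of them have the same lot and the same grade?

There are 8 × 5 = 40 (lot, grade) combinations acting as pigeonholes.
With 40 × 6 = 240 labeled samples we could place exactly 6 in each, with no (lot, grade) pair reaching 7.
One more forces some (lot, grade) pair to hold 7, so 240 + 1 = 241.

241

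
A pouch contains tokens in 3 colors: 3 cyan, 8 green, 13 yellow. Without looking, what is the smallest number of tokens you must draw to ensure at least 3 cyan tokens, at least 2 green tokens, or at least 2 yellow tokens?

5

The worst case stops just short of every target: 2 cyan, 1 green, 1 yellow — 2 + 1 + 1 = 4 tokens.
One more token must push some color to its target, so 4 + 1 = 5.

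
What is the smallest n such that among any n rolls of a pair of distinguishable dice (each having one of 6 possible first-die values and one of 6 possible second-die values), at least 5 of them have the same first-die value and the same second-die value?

There are 6 × 6 = 36 (first-die value, second-die value) combinations acting as pigeonholes.
With 36 × 4 = 144 rolls of a pair of distinguishable dice we could place exactly 4 in each, with no (first-die value, second-die value) pair reaching 5.
One more forces some (first-die value, second-die value) pair to hold 5, so 144 + 1 = 145.

145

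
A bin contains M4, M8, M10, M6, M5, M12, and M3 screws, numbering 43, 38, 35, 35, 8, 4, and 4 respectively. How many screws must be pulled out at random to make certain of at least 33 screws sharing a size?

In the worst case we take at most 32 of each size, but all 8 M5, all 4 M12, and all 4 M3 (fewer than 32), giving 32 + 32 + 32 + 32 + 8 + 4 + 4 = 144.
One more screw then forces some size to 33, so 144 + 1 = 145.

145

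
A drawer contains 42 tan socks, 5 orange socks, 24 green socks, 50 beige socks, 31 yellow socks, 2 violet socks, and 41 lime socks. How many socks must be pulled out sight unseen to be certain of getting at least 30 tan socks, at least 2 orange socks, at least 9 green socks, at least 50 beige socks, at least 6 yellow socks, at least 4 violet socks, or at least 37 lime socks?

The worst case stops just short of every target: 29 tan, 1 orange, 8 green, 49 beige, 5 yellow, all 2 violet, 36 lime — 29 + 1 + 8 + 49 + 5 + 2 + 36 = 130 socks.
One more sock must push some color to its target, so 130 + 1 = 131.

131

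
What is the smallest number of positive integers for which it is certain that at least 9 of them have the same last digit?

81

There are 10 possible last digits acting as pigeonholes.
With 10 × 8 = 80 positive integers we could place exactly 8 in each, with no class reaching 9.
One more forces some class to hold 9, so 80 + 1 = 81.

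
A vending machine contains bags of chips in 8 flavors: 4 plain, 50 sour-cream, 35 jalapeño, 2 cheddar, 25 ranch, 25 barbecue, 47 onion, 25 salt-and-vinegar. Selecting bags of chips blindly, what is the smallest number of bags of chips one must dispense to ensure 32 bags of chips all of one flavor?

175

Treat the 8 flavors as pigeonholes.
In the worst case we take at most 31 of each flavor, but all 4 plain, all 2 cheddar, all 25 ranch, all 25 barbecue, and all 25 salt-and-vinegar (fewer than 31), giving 4 + 31 + 31 + 2 + 25 + 25 + 31 + 25 = 174.
One more bag of chips then forces some flavor to 32, so 174 + 1 = 175.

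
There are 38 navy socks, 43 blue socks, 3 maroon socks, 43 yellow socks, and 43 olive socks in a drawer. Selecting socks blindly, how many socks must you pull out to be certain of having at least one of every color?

168

The hardest color to obtain is maroon: we could draw every other sock first — 170 − 3 = 167 socks — without a single maroon one.
The next draw must be maroon, so 167 + 1 = 168.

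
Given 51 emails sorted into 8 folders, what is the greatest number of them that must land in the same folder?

7

If each of the 8 folders held at most 6, the total would be at most 8 × 6 = 48 < 51, a contradiction.
So at least one holds ⌈51/8⌉ = 7.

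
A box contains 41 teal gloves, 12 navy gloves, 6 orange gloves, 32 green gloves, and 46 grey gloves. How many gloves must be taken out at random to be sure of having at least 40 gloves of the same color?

In the worst case we take at most 39 of each color, but all 12 navy, all 6 orange, and all 32 green (fewer than 39), giving 39 + 12 + 6 + 32 + 39 = 128.
One more glove then forces some color to 40, so 128 + 1 = 129.

129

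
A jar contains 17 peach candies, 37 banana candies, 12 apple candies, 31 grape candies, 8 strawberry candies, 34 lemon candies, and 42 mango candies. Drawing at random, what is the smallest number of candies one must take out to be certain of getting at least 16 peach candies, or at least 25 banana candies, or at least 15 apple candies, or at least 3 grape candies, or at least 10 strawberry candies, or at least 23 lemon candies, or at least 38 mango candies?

121

Each of the 7 flavors has its own threshold; avoid all of them simultaneously.
The worst case stops just short of every target: 15 peach, 24 banana, all 12 apple, 2 grape, all 8 strawberry, 22 lemon, 37 mango — 15 + 24 + 12 + 2 + 8 + 22 + 37 = 120 candies.
One more candy must push some flavor to its target, so 120 + 1 = 121.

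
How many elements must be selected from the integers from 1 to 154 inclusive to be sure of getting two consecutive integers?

Partition {1, …, 154} into 77 pairs: {1,2}, {3,4}, …, {153,154}.
Choosing 77 integers — say the 77 even numbers 2, 4, …, 154 — takes one from each pair and avoids the property.
Choosing 78 forces two into the same pair by pigeonhole, and those are consecutive. So 78.

78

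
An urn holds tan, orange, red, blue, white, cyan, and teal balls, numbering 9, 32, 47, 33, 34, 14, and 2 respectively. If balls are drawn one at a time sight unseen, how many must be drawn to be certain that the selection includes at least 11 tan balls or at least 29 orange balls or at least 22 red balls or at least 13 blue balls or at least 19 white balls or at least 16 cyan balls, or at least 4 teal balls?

The worst case stops just short of every target: all 9 tan, 28 orange, 21 red, 12 blue, 18 white, all 14 cyan, all 2 teal — 9 + 28 + 21 + 12 + 18 + 14 + 2 = 104 balls.
One more ball must push some color to its target, so 104 + 1 = 105.

105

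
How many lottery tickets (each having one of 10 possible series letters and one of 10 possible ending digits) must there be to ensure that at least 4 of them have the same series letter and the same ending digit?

301

There are 10 × 10 = 100 (series letter, ending digit) combinations acting as pigeonholes.
With 100 × 3 = 300 lottery tickets we could place exactly 3 in each, with no (series letter, ending digit) pair reaching 4.
One more forces some (series letter, ending digit) pair to hold 4, so 300 + 1 = 301.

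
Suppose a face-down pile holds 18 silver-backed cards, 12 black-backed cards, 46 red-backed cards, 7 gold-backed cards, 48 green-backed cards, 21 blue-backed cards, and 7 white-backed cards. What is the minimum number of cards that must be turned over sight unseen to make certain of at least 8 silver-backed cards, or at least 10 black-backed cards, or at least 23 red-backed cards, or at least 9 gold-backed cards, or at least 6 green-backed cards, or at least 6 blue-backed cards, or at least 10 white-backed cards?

63

The worst case stops just short of every target: 7 silver-backed, 9 black-backed, 22 red-backed, all 7 gold-backed, 5 green-backed, 5 blue-backed, all 7 white-backed — 7 + 9 + 22 + 7 + 5 + 5 + 7 = 62 cards.
One more card must push some back color to its target, so 62 + 1 = 63.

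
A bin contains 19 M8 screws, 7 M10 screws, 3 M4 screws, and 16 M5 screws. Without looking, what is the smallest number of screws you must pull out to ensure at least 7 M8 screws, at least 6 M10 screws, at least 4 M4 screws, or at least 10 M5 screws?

24

Each of the 4 sizes has its own threshold; avoid all of them simultaneously.
The worst case stops just short of every target: 6 M8, 5 M10, 3 M4, 9 M5 — 6 + 5 + 3 + 9 = 23 screws.
One more screw must push some size to its target, so 23 + 1 = 24.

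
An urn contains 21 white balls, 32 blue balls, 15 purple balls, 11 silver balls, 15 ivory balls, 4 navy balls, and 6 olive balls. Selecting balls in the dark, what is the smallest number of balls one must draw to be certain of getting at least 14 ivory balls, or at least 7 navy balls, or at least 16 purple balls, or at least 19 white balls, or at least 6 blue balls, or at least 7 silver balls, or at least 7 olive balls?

Each of the 7 colors has its own threshold; avoid all of them simultaneously.
The worst case stops just short of every target: 18 white, 5 blue, 15 purple, 6 silver, 13 ivory, all 4 navy, 6 olive — 18 + 5 + 15 + 6 + 13 + 4 + 6 = 67 balls.
One more ball must push some color to its target, so 67 + 1 = 68.

68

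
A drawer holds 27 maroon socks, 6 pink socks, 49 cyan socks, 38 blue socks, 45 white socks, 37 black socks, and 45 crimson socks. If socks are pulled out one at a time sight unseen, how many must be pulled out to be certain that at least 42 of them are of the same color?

232

Treat the 7 colors as pigeonholes.
In the worst case we take at most 41 of each color, but all 27 maroon, all 6 pink, all 38 blue, and all 37 black (fewer than 41), giving 27 + 6 + 41 + 38 + 41 + 37 + 41 = 231.
One more sock then forces some color to 42, so 231 + 1 = 232.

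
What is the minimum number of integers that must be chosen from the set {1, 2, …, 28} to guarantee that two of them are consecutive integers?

Partition {1, …, 28} into 14 pairs: {1,2}, {3,4}, …, {27,28}.
Choosing 14 integers — say the 14 even numbers 2, 4, …, 28 — takes one from each pair and avoids the property.
Choosing 15 forces two into the same pair by pigeonhole, and those are consecutive. So 15.

15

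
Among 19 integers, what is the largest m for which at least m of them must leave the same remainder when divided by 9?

3

The 19 integers fall into 9 residue classes modulo 9.
If each of the 9 residue classes modulo 9 held at most 2, the total would be at most 9 × 2 = 18 < 19, a contradiction.
So at least one holds ⌈19/9⌉ = 3.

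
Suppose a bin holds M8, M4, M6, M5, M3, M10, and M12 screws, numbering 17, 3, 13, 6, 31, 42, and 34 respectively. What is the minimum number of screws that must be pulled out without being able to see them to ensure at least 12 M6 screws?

The worst case draws every non-M6 screw first: 17 + 3 + 6 + 31 + 42 + 34 = 133.
The next 12 draws are then forced to be M6, giving 133 + 12 = 145.

145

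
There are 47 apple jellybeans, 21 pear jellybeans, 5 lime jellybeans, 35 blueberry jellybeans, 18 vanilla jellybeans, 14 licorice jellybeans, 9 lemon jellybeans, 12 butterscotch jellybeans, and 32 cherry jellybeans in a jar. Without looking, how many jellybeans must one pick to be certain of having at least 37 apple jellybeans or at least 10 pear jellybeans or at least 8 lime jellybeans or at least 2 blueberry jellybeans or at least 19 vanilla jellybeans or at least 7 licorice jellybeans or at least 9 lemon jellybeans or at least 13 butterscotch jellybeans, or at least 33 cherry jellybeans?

128

Each of the 9 flavors has its own threshold; avoid all of them simultaneously.
The worst case stops just short of every target: 36 apple, 9 pear, all 5 lime, 1 blueberry, 18 vanilla, 6 licorice, 8 lemon, 12 butterscotch, 32 cherry — 36 + 9 + 5 + 1 + 18 + 6 + 8 + 12 + 32 = 127 jellybeans.
One more jellybean must push some flavor to its target, so 127 + 1 = 128.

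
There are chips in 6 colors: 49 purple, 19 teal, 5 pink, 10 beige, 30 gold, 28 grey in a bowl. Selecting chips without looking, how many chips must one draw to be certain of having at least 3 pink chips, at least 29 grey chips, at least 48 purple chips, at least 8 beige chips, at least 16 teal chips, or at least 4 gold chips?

The worst case stops just short of every target: 47 purple, 15 teal, 2 pink, 7 beige, 3 gold, 28 grey — 47 + 15 + 2 + 7 + 3 + 28 = 102 chips.
One more chip must push some color to its target, so 102 + 1 = 103.

103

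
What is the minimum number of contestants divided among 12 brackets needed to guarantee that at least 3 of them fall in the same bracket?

There are 12 brackets acting as pigeonholes.
With 12 × 2 = 24 contestants we could place exactly 2 in each, with no class reaching 3.
One more forces some class to hold 3, so 24 + 1 = 25.

25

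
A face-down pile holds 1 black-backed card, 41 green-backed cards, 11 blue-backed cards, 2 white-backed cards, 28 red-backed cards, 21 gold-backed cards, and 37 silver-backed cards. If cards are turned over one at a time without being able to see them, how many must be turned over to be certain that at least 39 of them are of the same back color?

139

In the worst case we take at most 38 of each back color, but all 1 black-backed, all 11 blue-backed, all 2 white-backed, all 28 red-backed, all 21 gold-backed, and all 37 silver-backed (fewer than 38), giving 1 + 38 + 11 + 2 + 28 + 21 + 37 = 138.
One more card then forces some back color to 39, so 138 + 1 = 139.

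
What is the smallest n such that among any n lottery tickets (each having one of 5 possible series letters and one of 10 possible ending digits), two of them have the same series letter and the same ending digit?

51

There are 5 × 10 = 50 (series letter, ending digit) combinations acting as pigeonholes.
With 50 lottery tickets we could place one in each, avoiding any repeat.
One more forces some (series letter, ending digit) pair to hold 2, so 50 + 1 = 51.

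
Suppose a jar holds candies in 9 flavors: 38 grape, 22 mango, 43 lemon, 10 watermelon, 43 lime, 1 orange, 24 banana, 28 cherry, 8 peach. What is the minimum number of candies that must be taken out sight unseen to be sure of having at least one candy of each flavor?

217

The hardest flavor to obtain is orange: we could draw every other candy first — 217 − 1 = 216 candies — without a single orange one.
The next draw must be orange, so 216 + 1 = 217.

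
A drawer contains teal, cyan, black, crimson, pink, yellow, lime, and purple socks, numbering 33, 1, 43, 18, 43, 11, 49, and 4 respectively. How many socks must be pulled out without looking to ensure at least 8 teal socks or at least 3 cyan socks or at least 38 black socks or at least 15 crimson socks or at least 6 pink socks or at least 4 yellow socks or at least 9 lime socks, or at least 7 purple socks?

Each of the 8 colors has its own threshold; avoid all of them simultaneously.
The worst case stops just short of every target: 7 teal, all 1 cyan, 37 black, 14 crimson, 5 pink, 3 yellow, 8 lime, all 4 purple — 7 + 1 + 37 + 14 + 5 + 3 + 8 + 4 = 79 socks.
One more sock must push some color to its target, so 79 + 1 = 80.

80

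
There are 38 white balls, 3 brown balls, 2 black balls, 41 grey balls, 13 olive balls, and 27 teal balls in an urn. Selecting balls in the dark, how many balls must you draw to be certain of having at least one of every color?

123

The hardest color to obtain is black: we could draw every other ball first — 124 − 2 = 122 balls — without a single black one.
The next draw must be black, so 122 + 1 = 123.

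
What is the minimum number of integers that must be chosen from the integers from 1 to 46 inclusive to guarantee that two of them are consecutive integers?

24

Partition {1, …, 46} into 23 pairs: {1,2}, {3,4}, …, {45,46}.
Choosing 23 integers — say the 23 even numbers 2, 4, …, 46 — takes one from each pair and avoids the property.
Choosing 24 forces two into the same pair by pigeonhole, and those are consecutive. So 24.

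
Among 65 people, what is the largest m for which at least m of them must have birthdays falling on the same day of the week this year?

10

There are 7 days of the week, which serve as the pigeonholes.
If each of the 7 days of the week held at most 9, the total would be at most 7 × 9 = 63 < 65, a contradiction.
So at least one holds ⌈65/7⌉ = 10.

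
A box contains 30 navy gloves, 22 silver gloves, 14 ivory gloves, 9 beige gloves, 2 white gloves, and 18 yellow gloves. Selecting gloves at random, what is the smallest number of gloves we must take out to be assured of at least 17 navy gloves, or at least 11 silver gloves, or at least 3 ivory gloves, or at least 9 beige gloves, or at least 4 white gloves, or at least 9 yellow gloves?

47

The worst case stops just short of every target: 16 navy, 10 silver, 2 ivory, 8 beige, all 2 white, 8 yellow — 16 + 10 + 2 + 8 + 2 + 8 = 46 gloves.
One more glove must push some color to its target, so 46 + 1 = 47.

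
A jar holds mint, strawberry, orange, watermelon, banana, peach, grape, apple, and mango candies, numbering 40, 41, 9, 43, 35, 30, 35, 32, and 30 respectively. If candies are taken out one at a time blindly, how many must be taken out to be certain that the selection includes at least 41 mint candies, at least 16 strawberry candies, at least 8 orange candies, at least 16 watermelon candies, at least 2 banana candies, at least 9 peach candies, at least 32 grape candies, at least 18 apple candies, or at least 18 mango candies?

152

The worst case stops just short of every target: 40 mint, 15 strawberry, 7 orange, 15 watermelon, 1 banana, 8 peach, 31 grape, 17 apple, 17 mango — 40 + 15 + 7 + 15 + 1 + 8 + 31 + 17 + 17 = 151 candies.
One more candy must push some flavor to its target, so 151 + 1 = 152.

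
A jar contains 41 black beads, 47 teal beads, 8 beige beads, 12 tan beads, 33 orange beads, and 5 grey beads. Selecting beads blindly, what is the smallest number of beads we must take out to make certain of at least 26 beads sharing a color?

101

In the worst case we take at most 25 of each color, but all 8 beige, all 12 tan, and all 5 grey (fewer than 25), giving 25 + 25 + 8 + 12 + 25 + 5 = 100.
One more bead then forces some color to 26, so 100 + 1 = 101.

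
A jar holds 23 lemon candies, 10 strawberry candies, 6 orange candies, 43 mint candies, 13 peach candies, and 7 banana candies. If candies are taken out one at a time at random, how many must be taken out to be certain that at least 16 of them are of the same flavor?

67

Treat the 6 flavors as pigeonholes.
In the worst case we take at most 15 of each flavor, but all 10 strawberry, all 6 orange, all 13 peach, and all 7 banana (fewer than 15), giving 15 + 10 + 6 + 15 + 13 + 7 = 66.
One more candy then forces some flavor to 16, so 66 + 1 = 67.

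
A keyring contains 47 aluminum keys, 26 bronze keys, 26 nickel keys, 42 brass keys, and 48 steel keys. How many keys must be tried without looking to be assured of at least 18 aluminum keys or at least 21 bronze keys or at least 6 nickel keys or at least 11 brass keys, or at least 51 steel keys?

The worst case stops just short of every target: 17 aluminum, 20 bronze, 5 nickel, 10 brass, all 48 steel — 17 + 20 + 5 + 10 + 48 = 100 keys.
One more key must push some type to its target, so 100 + 1 = 101.

101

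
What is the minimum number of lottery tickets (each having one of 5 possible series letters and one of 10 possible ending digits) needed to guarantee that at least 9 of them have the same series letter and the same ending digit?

401

There are 5 × 10 = 50 (series letter, ending digit) combinations acting as pigeonholes.
With 50 × 8 = 400 lottery tickets we could place exactly 8 in each, with no (series letter, ending digit) pair reaching 9.
One more forces some (series letter, ending digit) pair to hold 9, so 400 + 1 = 401.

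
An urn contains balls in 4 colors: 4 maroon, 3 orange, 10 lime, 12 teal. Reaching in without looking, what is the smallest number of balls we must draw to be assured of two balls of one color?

Treat the 4 colors as pigeonholes.
The worst case takes 1 ball of each color without reaching 2 of any: 4 × 1 = 4.
The next ball must bring some color to 2, so 4 + 1 = 5.

5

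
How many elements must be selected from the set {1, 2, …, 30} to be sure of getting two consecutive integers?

16

Partition {1, …, 30} into 15 pairs: {1,2}, {3,4}, …, {29,30}.
Choosing 15 integers — say the 15 even numbers 2, 4, …, 30 — takes one from each pair and avoids the property.
Choosing 16 forces two into the same pair by pigeonhole, and those are consecutive. So 16.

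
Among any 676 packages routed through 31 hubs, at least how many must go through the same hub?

If each of the 31 hubs held at most 21, the total would be at most 31 × 21 = 651 < 676, a contradiction.
So at least one holds ⌈676/31⌉ = 22.

22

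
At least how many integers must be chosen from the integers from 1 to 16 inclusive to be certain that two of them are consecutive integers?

9

Partition {1, …, 16} into 8 pairs: {1,2}, {3,4}, …, {15,16}.
Choosing 8 integers — say the 8 even numbers 2, 4, …, 16 — takes one from each pair and avoids the property.
Choosing 9 forces two into the same pair by pigeonhole, and those are consecutive. So 9.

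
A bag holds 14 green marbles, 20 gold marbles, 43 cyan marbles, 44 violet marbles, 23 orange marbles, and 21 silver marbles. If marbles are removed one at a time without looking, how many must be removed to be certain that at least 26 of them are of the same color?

In the worst case we take at most 25 of each color, but all 14 green, all 20 gold, all 23 orange, and all 21 silver (fewer than 25), giving 14 + 20 + 25 + 25 + 23 + 21 = 128.
One more marble then forces some color to 26, so 128 + 1 = 129.

129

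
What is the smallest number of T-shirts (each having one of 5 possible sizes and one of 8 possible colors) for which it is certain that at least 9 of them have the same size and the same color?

321

There are 5 × 8 = 40 (size, color) combinations acting as pigeonholes.
With 40 × 8 = 320 T-shirts we could place exactly 8 in each, with no (size, color) pair reaching 9.
One more forces some (size, color) pair to hold 9, so 320 + 1 = 321.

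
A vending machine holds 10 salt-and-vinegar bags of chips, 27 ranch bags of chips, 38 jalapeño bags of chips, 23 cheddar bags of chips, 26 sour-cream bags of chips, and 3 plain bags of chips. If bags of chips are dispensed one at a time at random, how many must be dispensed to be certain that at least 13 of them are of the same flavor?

In the worst case we take at most 12 of each flavor, but all 10 salt-and-vinegar and all 3 plain (fewer than 12), giving 10 + 12 + 12 + 12 + 12 + 3 = 61.
One more bag of chips then forces some flavor to 13, so 61 + 1 = 62.

62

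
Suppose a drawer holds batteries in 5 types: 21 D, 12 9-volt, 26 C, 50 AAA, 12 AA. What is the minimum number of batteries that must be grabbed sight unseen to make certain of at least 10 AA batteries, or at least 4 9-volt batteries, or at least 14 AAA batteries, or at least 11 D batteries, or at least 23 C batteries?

58

The worst case stops just short of every target: 10 D, 3 9-volt, 22 C, 13 AAA, 9 AA — 10 + 3 + 22 + 13 + 9 = 57 batteries.
One more battery must push some type to its target, so 57 + 1 = 58.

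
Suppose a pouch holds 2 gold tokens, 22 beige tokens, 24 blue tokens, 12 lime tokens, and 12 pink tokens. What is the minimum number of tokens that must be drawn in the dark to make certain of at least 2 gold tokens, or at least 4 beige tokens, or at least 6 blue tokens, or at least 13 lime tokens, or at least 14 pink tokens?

34

Each of the 5 colors has its own threshold; avoid all of them simultaneously.
The worst case stops just short of every target: 1 gold, 3 beige, 5 blue, 12 lime, all 12 pink — 1 + 3 + 5 + 12 + 12 = 33 tokens.
One more token must push some color to its target, so 33 + 1 = 34.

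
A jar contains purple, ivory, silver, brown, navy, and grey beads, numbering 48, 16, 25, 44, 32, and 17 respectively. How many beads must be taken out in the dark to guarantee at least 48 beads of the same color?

In the worst case we take at most 47 of each color, but all 16 ivory, all 25 silver, all 44 brown, all 32 navy, and all 17 grey (fewer than 47), giving 47 + 16 + 25 + 44 + 32 + 17 = 181.
One more bead then forces some color to 48, so 181 + 1 = 182.

182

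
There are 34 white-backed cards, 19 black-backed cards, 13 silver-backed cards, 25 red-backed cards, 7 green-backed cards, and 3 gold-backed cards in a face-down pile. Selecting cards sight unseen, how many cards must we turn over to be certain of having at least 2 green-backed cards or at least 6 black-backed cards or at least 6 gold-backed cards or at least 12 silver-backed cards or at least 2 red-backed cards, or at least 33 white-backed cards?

54

Each of the 6 back colors has its own threshold; avoid all of them simultaneously.
The worst case stops just short of every target: 32 white-backed, 5 black-backed, 11 silver-backed, 1 red-backed, 1 green-backed, all 3 gold-backed — 32 + 5 + 11 + 1 + 1 + 3 = 53 cards.
One more card must push some back color to its target, so 53 + 1 = 54.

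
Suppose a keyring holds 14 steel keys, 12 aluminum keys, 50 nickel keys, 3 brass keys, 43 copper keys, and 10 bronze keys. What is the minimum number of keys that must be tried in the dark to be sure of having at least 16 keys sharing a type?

70

In the worst case we take at most 15 of each type, but all 14 steel, all 12 aluminum, all 3 brass, and all 10 bronze (fewer than 15), giving 14 + 12 + 15 + 3 + 15 + 10 = 69.
One more key then forces some type to 16, so 69 + 1 = 70.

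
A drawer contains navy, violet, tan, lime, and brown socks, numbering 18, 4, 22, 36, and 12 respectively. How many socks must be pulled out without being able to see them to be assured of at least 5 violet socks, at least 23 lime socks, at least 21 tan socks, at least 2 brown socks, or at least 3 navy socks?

Each of the 5 colors has its own threshold; avoid all of them simultaneously.
The worst case stops just short of every target: 2 navy, 4 violet, 20 tan, 22 lime, 1 brown — 2 + 4 + 20 + 22 + 1 = 49 socks.
One more sock must push some color to its target, so 49 + 1 = 50.

50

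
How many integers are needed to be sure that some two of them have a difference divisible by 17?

18

Use the pigeonhole principle on residue classes: two integers differ by a multiple of 17 exactly when they share a remainder mod 17.
There are 17 residue classes mod 17, so 17 integers can all lie in distinct classes.
One more integer must repeat a residue, giving a difference divisible by 17. So n = 17 + 1 = 18.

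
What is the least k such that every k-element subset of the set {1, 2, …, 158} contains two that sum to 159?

80

Partition {1, …, 158} into 79 pairs: {1,158}, {2,157}, …, {79,80}.
Choosing 79 integers — say the integers 1 through 79 — takes one from each pair and avoids the property.
Choosing 80 forces two into the same pair by pigeonhole, and those sum to 159. So 80.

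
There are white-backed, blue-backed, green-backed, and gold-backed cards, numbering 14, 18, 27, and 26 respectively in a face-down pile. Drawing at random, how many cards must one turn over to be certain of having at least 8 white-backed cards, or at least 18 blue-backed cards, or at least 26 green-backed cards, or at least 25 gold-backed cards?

Each of the 4 back colors has its own threshold; avoid all of them simultaneously.
The worst case stops just short of every target: 7 white-backed, 17 blue-backed, 25 green-backed, 24 gold-backed — 7 + 17 + 25 + 24 = 73 cards.
One more card must push some back color to its target, so 73 + 1 = 74.

74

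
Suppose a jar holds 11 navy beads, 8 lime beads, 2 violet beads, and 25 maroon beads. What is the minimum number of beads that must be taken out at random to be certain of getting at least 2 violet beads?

46

The worst case draws every non-violet bead first: 11 + 8 + 25 = 44.
The next 2 draws are then forced to be violet, giving 44 + 2 = 46.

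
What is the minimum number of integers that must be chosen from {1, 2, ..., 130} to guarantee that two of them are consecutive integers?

Partition {1, …, 130} into 65 pairs: {1,2}, {3,4}, …, {129,130}.
Choosing 65 integers — say the 65 even numbers 2, 4, …, 130 — takes one from each pair and avoids the property.
Choosing 66 forces two into the same pair by pigeonhole, and those are consecutive. So 66.

66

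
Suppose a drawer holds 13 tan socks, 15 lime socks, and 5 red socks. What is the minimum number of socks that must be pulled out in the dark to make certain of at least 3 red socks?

31

The worst case draws every non-red sock first: 13 + 15 = 28.
The next 3 draws are then forced to be red, giving 28 + 3 = 31.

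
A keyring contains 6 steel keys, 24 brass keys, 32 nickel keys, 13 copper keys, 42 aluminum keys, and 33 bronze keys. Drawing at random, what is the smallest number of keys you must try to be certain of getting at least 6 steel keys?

150

The worst case draws every non-steel key first: 24 + 32 + 13 + 42 + 33 = 144.
The next 6 draws are then forced to be steel, giving 144 + 6 = 150.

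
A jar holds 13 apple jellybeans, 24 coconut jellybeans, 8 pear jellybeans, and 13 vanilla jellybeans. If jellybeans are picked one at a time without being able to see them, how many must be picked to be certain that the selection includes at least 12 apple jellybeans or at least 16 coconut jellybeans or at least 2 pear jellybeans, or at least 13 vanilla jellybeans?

40

The worst case stops just short of every target: 11 apple, 15 coconut, 1 pear, 12 vanilla — 11 + 15 + 1 + 12 = 39 jellybeans.
One more jellybean must push some flavor to its target, so 39 + 1 = 40.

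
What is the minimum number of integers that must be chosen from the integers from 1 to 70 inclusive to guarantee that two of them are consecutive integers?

36

Partition {1, …, 70} into 35 pairs: {1,2}, {3,4}, …, {69,70}.
Choosing 35 integers — say the 35 even numbers 2, 4, …, 70 — takes one from each pair and avoids the property.
Choosing 36 forces two into the same pair by pigeonhole, and those are consecutive. So 36.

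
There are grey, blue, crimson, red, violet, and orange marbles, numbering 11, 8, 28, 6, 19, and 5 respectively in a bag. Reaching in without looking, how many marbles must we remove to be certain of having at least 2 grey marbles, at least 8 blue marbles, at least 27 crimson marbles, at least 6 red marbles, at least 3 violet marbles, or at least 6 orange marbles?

Each of the 6 colors has its own threshold; avoid all of them simultaneously.
The worst case stops just short of every target: 1 grey, 7 blue, 26 crimson, 5 red, 2 violet, 5 orange — 1 + 7 + 26 + 5 + 2 + 5 = 46 marbles.
One more marble must push some color to its target, so 46 + 1 = 47.

47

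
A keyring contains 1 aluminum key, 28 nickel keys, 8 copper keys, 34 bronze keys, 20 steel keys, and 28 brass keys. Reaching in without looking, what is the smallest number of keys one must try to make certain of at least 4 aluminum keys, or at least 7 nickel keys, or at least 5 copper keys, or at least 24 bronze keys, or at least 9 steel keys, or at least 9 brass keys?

The worst case stops just short of every target: all 1 aluminum, 6 nickel, 4 copper, 23 bronze, 8 steel, 8 brass — 1 + 6 + 4 + 23 + 8 + 8 = 50 keys.
One more key must push some type to its target, so 50 + 1 = 51.

51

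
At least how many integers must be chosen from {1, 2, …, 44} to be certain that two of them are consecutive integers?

Partition {1, …, 44} into 22 pairs: {1,2}, {3,4}, …, {43,44}.
Choosing 22 integers — say the 22 even numbers 2, 4, …, 44 — takes one from each pair and avoids the property.
Choosing 23 forces two into the same pair by pigeonhole, and those are consecutive. So 23.

23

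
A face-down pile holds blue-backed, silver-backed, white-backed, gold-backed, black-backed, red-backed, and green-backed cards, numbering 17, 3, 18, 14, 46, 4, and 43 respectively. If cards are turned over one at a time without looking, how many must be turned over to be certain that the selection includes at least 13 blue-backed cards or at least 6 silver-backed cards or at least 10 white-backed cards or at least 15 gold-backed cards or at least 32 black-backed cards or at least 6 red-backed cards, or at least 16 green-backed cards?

89

The worst case stops just short of every target: 12 blue-backed, all 3 silver-backed, 9 white-backed, 14 gold-backed, 31 black-backed, all 4 red-backed, 15 green-backed — 12 + 3 + 9 + 14 + 31 + 4 + 15 = 88 cards.
One more card must push some back color to its target, so 88 + 1 = 89.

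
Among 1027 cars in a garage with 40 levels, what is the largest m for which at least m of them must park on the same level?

If each of the 40 levels held at most 25, the total would be at most 40 × 25 = 1000 < 1027, a contradiction.
So at least one holds ⌈1027/40⌉ = 26.

26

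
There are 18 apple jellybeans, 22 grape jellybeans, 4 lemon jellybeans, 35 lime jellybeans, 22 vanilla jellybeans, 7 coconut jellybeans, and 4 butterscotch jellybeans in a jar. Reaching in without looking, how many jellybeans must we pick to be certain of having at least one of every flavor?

109

The hardest flavor to obtain is lemon: we could draw every other jellybean first — 112 − 4 = 108 jellybeans — without a single lemon one.
The next draw must be lemon, so 108 + 1 = 109.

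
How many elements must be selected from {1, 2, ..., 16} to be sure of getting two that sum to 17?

9

Partition {1, …, 16} into 8 pairs: {1,16}, {2,15}, …, {8,9}.
Choosing 8 integers — say the integers 1 through 8 — takes one from each pair and avoids the property.
Choosing 9 forces two into the same pair by pigeonhole, and those sum to 17. So 9.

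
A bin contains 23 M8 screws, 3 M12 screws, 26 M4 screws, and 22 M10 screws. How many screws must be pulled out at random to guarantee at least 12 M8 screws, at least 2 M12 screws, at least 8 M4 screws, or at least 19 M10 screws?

The worst case stops just short of every target: 11 M8, 1 M12, 7 M4, 18 M10 — 11 + 1 + 7 + 18 = 37 screws.
One more screw must push some size to its target, so 37 + 1 = 38.

38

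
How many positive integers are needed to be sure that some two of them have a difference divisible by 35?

36

Two integers differ by a multiple of 35 exactly when they share a remainder mod 35.
There are 35 residue classes mod 35, so 35 integers can all lie in distinct classes.
One more integer must repeat a residue, giving a difference divisible by 35. So n = 35 + 1 = 36.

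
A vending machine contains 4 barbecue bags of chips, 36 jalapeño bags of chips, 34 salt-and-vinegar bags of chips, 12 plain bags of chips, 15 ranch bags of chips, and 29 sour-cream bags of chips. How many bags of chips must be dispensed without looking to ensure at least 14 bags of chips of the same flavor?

69

In the worst case we take at most 13 of each flavor, but all 4 barbecue and all 12 plain (fewer than 13), giving 4 + 13 + 13 + 12 + 13 + 13 = 68.
One more bag of chips then forces some flavor to 14, so 68 + 1 = 69.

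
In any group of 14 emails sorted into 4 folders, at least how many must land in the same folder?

4

The 14 emails fall into 4 folders.
If each of the 4 folders held at most 3, the total would be at most 4 × 3 = 12 < 14, a contradiction.
So at least one holds ⌈14/4⌉ = 4.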